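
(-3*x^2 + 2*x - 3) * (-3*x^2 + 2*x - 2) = 9*x^4 - 12*x^3 + 19*x^2 - 10*x + 6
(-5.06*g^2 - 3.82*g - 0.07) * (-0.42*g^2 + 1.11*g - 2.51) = 2.1252*g^4 - 4.0122*g^3 + 8.4898*g^2 + 9.5105*g + 0.1757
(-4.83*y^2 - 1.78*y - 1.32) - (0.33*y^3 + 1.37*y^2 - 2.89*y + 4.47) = -0.33*y^3 - 6.2*y^2 + 1.11*y - 5.79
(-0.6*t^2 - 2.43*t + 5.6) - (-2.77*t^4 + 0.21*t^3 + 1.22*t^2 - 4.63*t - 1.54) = 2.77*t^4 - 0.21*t^3 - 1.82*t^2 + 2.2*t + 7.14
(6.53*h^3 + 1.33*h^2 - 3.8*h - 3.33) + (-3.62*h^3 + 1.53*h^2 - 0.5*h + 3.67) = 2.91*h^3 + 2.86*h^2 - 4.3*h + 0.34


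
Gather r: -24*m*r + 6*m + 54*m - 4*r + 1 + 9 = 60*m + r*(-24*m - 4) + 10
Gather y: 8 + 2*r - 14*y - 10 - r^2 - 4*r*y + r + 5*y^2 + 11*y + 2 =-r^2 + 3*r + 5*y^2 + y*(-4*r - 3)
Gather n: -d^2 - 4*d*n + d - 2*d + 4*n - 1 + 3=-d^2 - d + n*(4 - 4*d) + 2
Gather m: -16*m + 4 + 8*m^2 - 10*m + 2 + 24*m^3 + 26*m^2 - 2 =24*m^3 + 34*m^2 - 26*m + 4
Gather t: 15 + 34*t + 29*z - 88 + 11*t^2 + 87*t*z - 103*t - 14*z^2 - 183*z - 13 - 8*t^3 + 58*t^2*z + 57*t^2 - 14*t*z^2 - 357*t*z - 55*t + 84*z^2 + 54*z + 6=-8*t^3 + t^2*(58*z + 68) + t*(-14*z^2 - 270*z - 124) + 70*z^2 - 100*z - 80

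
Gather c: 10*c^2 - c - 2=10*c^2 - c - 2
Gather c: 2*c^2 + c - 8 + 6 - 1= 2*c^2 + c - 3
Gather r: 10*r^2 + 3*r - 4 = 10*r^2 + 3*r - 4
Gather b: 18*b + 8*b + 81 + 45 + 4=26*b + 130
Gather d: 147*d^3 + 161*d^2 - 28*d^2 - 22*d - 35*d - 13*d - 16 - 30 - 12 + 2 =147*d^3 + 133*d^2 - 70*d - 56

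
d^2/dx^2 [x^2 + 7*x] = 2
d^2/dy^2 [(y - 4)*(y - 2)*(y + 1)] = 6*y - 10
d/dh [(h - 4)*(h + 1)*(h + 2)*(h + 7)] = 4*h^3 + 18*h^2 - 34*h - 78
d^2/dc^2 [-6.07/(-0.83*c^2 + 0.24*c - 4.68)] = (-8.363246*c^2 + 2.418288*c + 6.07*(1.66*c - 0.24)*(3.32*c - 0.48) - 47.156616)/(0.83*c^2 - 0.24*c + 4.68)^3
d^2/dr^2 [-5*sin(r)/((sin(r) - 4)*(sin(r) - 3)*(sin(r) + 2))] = 5*(4*sin(r)^7 - 15*sin(r)^6 + 27*sin(r)^5 - 292*sin(r)^4 + 666*sin(r)^3 + 336*sin(r)^2 - 144*sin(r) - 96)/((sin(r) - 4)^3*(sin(r) - 3)^3*(sin(r) + 2)^3)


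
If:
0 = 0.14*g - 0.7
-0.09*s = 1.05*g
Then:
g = 5.00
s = -58.33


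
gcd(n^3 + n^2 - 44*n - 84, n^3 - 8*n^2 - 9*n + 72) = 1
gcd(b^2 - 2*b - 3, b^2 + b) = b + 1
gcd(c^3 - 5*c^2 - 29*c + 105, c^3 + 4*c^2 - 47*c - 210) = c^2 - 2*c - 35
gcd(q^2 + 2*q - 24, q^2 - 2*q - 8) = q - 4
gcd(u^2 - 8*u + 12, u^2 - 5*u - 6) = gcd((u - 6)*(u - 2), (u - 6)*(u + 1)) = u - 6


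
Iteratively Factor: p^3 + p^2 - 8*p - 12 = (p + 2)*(p^2 - p - 6) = (p + 2)^2*(p - 3)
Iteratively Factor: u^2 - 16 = (u - 4)*(u + 4)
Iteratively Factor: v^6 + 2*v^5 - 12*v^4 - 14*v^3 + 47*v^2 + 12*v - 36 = (v + 3)*(v^5 - v^4 - 9*v^3 + 13*v^2 + 8*v - 12) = (v + 3)^2*(v^4 - 4*v^3 + 3*v^2 + 4*v - 4) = (v - 2)*(v + 3)^2*(v^3 - 2*v^2 - v + 2) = (v - 2)*(v + 1)*(v + 3)^2*(v^2 - 3*v + 2) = (v - 2)^2*(v + 1)*(v + 3)^2*(v - 1)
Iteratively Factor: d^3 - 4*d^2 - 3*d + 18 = (d + 2)*(d^2 - 6*d + 9) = (d - 3)*(d + 2)*(d - 3)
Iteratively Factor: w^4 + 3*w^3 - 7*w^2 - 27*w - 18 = (w - 3)*(w^3 + 6*w^2 + 11*w + 6) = (w - 3)*(w + 2)*(w^2 + 4*w + 3) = (w - 3)*(w + 1)*(w + 2)*(w + 3)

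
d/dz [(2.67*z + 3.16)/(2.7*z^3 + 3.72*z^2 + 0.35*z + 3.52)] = (-14.418*z^3 - 35.5284*z^2 - 23.5104*z + 8.2924)/(7.29*z^6 + 20.088*z^5 + 15.7284*z^4 + 21.612*z^3 + 26.3113*z^2 + 2.464*z + 12.3904)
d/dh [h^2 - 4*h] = 2*h - 4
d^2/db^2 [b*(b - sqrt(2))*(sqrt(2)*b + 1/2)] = 6*sqrt(2)*b - 3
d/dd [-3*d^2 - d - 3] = -6*d - 1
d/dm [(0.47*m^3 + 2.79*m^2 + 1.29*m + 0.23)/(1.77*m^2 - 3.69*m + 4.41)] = (0.8319*m^4 - 3.4686*m^3 - 6.3603*m^2 + 23.7936*m + 6.5376)/(3.1329*m^4 - 13.0626*m^3 + 29.2275*m^2 - 32.5458*m + 19.4481)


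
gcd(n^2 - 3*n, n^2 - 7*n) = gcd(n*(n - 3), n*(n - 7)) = n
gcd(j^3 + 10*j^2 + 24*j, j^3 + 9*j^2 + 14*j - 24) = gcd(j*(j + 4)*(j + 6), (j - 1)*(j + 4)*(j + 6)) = j^2 + 10*j + 24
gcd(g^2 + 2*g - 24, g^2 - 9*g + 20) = g - 4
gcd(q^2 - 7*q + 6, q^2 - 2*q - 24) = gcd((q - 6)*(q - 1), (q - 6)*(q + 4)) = q - 6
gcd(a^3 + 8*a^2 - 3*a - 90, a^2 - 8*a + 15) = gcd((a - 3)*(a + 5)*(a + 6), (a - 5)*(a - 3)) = a - 3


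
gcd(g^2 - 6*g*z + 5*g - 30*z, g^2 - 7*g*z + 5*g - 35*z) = g + 5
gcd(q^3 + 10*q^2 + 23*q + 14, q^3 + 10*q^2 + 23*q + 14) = q^3 + 10*q^2 + 23*q + 14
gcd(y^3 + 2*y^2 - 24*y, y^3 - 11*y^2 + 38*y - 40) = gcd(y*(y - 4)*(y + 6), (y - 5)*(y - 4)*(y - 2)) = y - 4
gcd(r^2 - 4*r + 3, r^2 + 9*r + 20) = 1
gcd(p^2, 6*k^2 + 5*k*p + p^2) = 1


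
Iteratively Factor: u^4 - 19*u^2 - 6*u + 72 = (u - 4)*(u^3 + 4*u^2 - 3*u - 18) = (u - 4)*(u - 2)*(u^2 + 6*u + 9) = (u - 4)*(u - 2)*(u + 3)*(u + 3)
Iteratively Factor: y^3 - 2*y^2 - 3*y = (y)*(y^2 - 2*y - 3) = y*(y - 3)*(y + 1)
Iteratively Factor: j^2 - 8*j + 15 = (j - 3)*(j - 5)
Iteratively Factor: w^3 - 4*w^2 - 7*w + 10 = (w - 5)*(w^2 + w - 2) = (w - 5)*(w + 2)*(w - 1)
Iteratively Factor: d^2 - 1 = (d + 1)*(d - 1)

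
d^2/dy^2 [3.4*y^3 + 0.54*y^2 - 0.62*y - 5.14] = 20.4*y + 1.08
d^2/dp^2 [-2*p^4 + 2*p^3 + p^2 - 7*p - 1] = -24*p^2 + 12*p + 2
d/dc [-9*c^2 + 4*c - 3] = 4 - 18*c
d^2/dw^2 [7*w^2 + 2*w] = 14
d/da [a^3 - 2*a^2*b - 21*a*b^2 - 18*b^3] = 3*a^2 - 4*a*b - 21*b^2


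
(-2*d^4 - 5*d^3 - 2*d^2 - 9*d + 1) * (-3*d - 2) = 6*d^5 + 19*d^4 + 16*d^3 + 31*d^2 + 15*d - 2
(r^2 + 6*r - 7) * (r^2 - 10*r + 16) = r^4 - 4*r^3 - 51*r^2 + 166*r - 112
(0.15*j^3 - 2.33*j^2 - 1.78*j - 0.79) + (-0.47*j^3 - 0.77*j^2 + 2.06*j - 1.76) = -0.32*j^3 - 3.1*j^2 + 0.28*j - 2.55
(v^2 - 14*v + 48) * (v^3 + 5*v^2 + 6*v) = v^5 - 9*v^4 - 16*v^3 + 156*v^2 + 288*v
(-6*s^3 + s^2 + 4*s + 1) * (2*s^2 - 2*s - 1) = -12*s^5 + 14*s^4 + 12*s^3 - 7*s^2 - 6*s - 1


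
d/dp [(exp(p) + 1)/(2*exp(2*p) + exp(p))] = (-2*exp(2*p) - 4*exp(p) - 1)*exp(-p)/(4*exp(2*p) + 4*exp(p) + 1)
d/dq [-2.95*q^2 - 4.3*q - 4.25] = -5.9*q - 4.3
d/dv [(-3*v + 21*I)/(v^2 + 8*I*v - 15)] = 3*(v^2 - 14*I*v + 71)/(v^4 + 16*I*v^3 - 94*v^2 - 240*I*v + 225)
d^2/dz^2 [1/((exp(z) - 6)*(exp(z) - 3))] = (4*exp(3*z) - 27*exp(2*z) + 9*exp(z) + 162)*exp(z)/(exp(6*z) - 27*exp(5*z) + 297*exp(4*z) - 1701*exp(3*z) + 5346*exp(2*z) - 8748*exp(z) + 5832)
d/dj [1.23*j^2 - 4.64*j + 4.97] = 2.46*j - 4.64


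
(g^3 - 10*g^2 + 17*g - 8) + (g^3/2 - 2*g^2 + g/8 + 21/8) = 3*g^3/2 - 12*g^2 + 137*g/8 - 43/8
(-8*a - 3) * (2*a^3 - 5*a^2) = -16*a^4 + 34*a^3 + 15*a^2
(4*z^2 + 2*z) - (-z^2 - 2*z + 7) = 5*z^2 + 4*z - 7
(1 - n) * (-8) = 8*n - 8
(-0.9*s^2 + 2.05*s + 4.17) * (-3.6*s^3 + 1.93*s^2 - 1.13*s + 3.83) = 3.24*s^5 - 9.117*s^4 - 10.0385*s^3 + 2.2846*s^2 + 3.1394*s + 15.9711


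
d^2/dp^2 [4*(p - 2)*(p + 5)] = 8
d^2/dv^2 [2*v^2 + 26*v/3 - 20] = 4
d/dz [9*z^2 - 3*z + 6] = 18*z - 3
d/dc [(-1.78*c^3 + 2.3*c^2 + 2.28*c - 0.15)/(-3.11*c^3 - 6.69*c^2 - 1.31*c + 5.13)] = (-3.5527136788005e-15*c^5 + 19.0612*c^4 + 18.8452*c^3 - 16.5535*c^2 + 21.591*c + 11.4999)/(9.6721*c^6 + 41.6118*c^5 + 52.9043*c^4 - 14.3808*c^3 - 66.9233*c^2 - 13.4406*c + 26.3169)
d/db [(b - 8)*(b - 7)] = 2*b - 15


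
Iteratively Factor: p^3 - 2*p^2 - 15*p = (p)*(p^2 - 2*p - 15) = p*(p - 5)*(p + 3)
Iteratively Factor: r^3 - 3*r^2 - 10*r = (r - 5)*(r^2 + 2*r) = (r - 5)*(r + 2)*(r)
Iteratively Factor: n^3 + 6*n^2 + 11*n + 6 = (n + 1)*(n^2 + 5*n + 6) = (n + 1)*(n + 2)*(n + 3)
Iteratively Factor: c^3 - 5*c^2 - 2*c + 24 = (c + 2)*(c^2 - 7*c + 12) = (c - 4)*(c + 2)*(c - 3)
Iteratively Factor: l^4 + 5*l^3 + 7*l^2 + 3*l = (l + 3)*(l^3 + 2*l^2 + l) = l*(l + 3)*(l^2 + 2*l + 1) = l*(l + 1)*(l + 3)*(l + 1)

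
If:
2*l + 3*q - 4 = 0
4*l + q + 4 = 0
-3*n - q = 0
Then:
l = -8/5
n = -4/5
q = 12/5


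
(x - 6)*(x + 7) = x^2 + x - 42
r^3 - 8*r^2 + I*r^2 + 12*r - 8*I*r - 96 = (r - 8)*(r - 3*I)*(r + 4*I)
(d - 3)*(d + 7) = d^2 + 4*d - 21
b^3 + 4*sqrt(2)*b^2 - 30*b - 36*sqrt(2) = (b - 3*sqrt(2))*(b + sqrt(2))*(b + 6*sqrt(2))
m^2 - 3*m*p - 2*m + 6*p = (m - 2)*(m - 3*p)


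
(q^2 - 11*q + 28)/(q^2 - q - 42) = (q - 4)/(q + 6)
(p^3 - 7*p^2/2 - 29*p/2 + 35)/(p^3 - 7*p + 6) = (2*p^2 - 3*p - 35)/(2*(p^2 + 2*p - 3))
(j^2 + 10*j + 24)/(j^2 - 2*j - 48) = (j + 4)/(j - 8)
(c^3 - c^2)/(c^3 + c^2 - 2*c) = c/(c + 2)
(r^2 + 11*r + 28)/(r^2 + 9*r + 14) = (r + 4)/(r + 2)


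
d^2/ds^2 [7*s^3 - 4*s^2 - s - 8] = 42*s - 8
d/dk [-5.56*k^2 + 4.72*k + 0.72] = 4.72 - 11.12*k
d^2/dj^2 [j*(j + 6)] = 2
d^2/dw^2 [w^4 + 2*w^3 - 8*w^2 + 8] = 12*w^2 + 12*w - 16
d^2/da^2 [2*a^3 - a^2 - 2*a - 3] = 12*a - 2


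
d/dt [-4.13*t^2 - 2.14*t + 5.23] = -8.26*t - 2.14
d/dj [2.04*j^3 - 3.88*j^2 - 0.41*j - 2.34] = 6.12*j^2 - 7.76*j - 0.41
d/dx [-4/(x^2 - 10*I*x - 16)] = 8*(x - 5*I)/(-x^2 + 10*I*x + 16)^2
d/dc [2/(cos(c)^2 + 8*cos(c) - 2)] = 4*(cos(c) + 4)*sin(c)/(cos(c)^2 + 8*cos(c) - 2)^2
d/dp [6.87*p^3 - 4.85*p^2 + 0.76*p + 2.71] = 20.61*p^2 - 9.7*p + 0.76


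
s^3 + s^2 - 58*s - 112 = (s - 8)*(s + 2)*(s + 7)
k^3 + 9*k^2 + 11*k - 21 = (k - 1)*(k + 3)*(k + 7)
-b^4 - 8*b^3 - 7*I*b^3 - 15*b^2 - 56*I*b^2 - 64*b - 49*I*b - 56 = (b + 7)*(b + 8*I)*(I*b + 1)*(I*b + I)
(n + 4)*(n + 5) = n^2 + 9*n + 20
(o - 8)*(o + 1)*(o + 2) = o^3 - 5*o^2 - 22*o - 16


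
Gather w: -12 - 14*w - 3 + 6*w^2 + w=6*w^2 - 13*w - 15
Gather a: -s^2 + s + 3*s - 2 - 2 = -s^2 + 4*s - 4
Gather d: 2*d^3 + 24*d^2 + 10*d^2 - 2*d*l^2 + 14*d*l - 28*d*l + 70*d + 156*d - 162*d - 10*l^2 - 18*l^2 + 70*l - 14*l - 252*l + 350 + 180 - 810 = 2*d^3 + 34*d^2 + d*(-2*l^2 - 14*l + 64) - 28*l^2 - 196*l - 280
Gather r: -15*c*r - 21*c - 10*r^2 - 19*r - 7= -21*c - 10*r^2 + r*(-15*c - 19) - 7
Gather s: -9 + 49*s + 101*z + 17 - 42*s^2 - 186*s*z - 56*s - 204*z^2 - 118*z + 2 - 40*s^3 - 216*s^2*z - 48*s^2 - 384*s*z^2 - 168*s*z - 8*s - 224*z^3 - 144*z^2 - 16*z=-40*s^3 + s^2*(-216*z - 90) + s*(-384*z^2 - 354*z - 15) - 224*z^3 - 348*z^2 - 33*z + 10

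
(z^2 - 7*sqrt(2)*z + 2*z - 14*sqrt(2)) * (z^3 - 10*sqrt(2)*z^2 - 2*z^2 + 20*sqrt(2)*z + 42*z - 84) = z^5 - 17*sqrt(2)*z^4 + 178*z^3 - 226*sqrt(2)*z^2 - 728*z + 1176*sqrt(2)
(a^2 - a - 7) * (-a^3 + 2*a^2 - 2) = -a^5 + 3*a^4 + 5*a^3 - 16*a^2 + 2*a + 14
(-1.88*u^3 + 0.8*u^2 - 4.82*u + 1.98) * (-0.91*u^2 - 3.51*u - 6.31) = 1.7108*u^5 + 5.8708*u^4 + 13.441*u^3 + 10.0684*u^2 + 23.4644*u - 12.4938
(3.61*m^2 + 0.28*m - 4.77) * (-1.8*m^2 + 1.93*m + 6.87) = -6.498*m^4 + 6.4633*m^3 + 33.9271*m^2 - 7.2825*m - 32.7699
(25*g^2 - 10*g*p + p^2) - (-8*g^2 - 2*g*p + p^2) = 33*g^2 - 8*g*p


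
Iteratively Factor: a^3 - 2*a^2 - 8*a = (a - 4)*(a^2 + 2*a) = (a - 4)*(a + 2)*(a)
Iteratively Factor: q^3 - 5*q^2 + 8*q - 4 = (q - 2)*(q^2 - 3*q + 2) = (q - 2)*(q - 1)*(q - 2)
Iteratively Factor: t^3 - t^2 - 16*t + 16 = (t - 1)*(t^2 - 16) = (t - 1)*(t + 4)*(t - 4)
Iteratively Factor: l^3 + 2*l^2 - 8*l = (l + 4)*(l^2 - 2*l) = (l - 2)*(l + 4)*(l)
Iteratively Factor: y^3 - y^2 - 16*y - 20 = (y - 5)*(y^2 + 4*y + 4) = (y - 5)*(y + 2)*(y + 2)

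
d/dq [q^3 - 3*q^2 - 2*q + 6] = 3*q^2 - 6*q - 2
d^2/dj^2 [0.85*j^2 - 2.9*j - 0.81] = 1.70000000000000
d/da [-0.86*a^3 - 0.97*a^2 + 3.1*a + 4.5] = -2.58*a^2 - 1.94*a + 3.1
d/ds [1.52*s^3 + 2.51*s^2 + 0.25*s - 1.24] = 4.56*s^2 + 5.02*s + 0.25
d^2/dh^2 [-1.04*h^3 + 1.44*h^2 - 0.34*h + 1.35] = 2.88 - 6.24*h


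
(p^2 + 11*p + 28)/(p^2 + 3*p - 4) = (p + 7)/(p - 1)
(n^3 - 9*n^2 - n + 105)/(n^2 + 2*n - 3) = (n^2 - 12*n + 35)/(n - 1)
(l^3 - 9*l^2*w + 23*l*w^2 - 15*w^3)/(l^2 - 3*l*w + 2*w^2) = (-l^2 + 8*l*w - 15*w^2)/(-l + 2*w)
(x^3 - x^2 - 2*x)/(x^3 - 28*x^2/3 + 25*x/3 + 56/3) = 3*x*(x - 2)/(3*x^2 - 31*x + 56)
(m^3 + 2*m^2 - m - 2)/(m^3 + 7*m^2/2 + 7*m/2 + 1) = 2*(m - 1)/(2*m + 1)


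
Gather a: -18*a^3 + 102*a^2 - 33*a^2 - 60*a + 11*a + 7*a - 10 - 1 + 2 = -18*a^3 + 69*a^2 - 42*a - 9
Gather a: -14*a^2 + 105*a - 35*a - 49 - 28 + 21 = -14*a^2 + 70*a - 56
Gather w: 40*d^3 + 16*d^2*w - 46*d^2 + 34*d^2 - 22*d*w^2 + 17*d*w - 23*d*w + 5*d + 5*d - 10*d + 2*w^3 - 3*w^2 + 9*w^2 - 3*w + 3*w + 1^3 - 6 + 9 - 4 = 40*d^3 - 12*d^2 + 2*w^3 + w^2*(6 - 22*d) + w*(16*d^2 - 6*d)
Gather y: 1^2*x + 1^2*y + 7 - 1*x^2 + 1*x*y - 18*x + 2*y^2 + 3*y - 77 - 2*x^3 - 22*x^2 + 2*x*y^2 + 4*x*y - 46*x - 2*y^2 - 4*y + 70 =-2*x^3 - 23*x^2 + 2*x*y^2 + 5*x*y - 63*x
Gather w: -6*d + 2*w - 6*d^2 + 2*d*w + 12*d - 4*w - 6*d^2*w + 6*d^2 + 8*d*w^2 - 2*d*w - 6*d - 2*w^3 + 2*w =-6*d^2*w + 8*d*w^2 - 2*w^3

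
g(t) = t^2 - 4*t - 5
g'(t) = 2*t - 4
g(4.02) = -4.92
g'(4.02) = 4.04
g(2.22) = -8.95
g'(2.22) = 0.44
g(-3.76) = 24.18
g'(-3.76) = -11.52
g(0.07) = -5.28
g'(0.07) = -3.86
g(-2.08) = 7.65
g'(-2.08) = -8.16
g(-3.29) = 18.98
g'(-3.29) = -10.58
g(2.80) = -8.36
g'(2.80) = 1.60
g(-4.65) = 35.22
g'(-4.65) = -13.30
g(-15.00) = 280.00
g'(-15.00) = -34.00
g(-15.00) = 280.00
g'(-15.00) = -34.00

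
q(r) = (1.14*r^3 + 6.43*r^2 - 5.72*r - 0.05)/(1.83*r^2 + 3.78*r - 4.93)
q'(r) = (-3.66*r - 3.78)*(1.14*r^3 + 6.43*r^2 - 5.72*r - 0.05)/(1.83*r^2 + 3.78*r - 4.93)^2 + (3.42*r^2 + 12.86*r - 5.72)/(1.83*r^2 + 3.78*r - 4.93) = (2.0862*r^4 + 8.6184*r^3 + 17.9124*r^2 - 63.2168*r + 28.3886)/(3.3489*r^4 + 13.8348*r^3 - 3.7554*r^2 - 37.2708*r + 24.3049)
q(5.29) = 4.80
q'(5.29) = 0.71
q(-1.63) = -3.44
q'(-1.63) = 4.03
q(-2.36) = -9.37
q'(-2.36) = 17.09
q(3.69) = 3.64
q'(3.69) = 0.75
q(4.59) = 4.30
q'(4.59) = 0.72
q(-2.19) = -7.07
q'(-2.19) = 10.70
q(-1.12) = -1.87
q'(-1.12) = 2.39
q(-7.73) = -1.31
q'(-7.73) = 0.89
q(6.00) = 5.30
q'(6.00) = 0.69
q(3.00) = 3.12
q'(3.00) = 0.77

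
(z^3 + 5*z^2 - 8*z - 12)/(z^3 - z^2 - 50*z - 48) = (z - 2)/(z - 8)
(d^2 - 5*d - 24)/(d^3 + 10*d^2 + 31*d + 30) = (d - 8)/(d^2 + 7*d + 10)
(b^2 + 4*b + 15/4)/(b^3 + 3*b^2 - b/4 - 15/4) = 1/(b - 1)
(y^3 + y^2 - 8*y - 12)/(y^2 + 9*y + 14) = (y^2 - y - 6)/(y + 7)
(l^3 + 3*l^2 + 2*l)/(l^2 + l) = l + 2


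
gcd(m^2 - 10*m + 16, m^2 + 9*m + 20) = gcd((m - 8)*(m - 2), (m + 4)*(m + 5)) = 1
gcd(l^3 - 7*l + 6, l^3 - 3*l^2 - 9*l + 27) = l + 3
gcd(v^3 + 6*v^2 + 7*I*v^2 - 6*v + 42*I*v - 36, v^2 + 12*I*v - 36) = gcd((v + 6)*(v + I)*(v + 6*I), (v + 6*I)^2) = v + 6*I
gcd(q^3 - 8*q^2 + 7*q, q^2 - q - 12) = 1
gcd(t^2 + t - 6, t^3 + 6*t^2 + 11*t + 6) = t + 3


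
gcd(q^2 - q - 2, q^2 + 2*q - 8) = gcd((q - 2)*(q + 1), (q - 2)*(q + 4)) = q - 2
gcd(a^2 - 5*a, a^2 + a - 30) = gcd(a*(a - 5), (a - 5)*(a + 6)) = a - 5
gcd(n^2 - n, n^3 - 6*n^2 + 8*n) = n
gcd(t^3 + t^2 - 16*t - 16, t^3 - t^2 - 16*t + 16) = t^2 - 16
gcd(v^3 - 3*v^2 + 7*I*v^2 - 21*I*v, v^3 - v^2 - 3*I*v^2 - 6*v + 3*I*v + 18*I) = v - 3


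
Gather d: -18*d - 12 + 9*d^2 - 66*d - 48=9*d^2 - 84*d - 60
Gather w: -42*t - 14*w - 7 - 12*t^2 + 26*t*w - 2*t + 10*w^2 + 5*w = -12*t^2 - 44*t + 10*w^2 + w*(26*t - 9) - 7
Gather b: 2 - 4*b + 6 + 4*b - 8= 0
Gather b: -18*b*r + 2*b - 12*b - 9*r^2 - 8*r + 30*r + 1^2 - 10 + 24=b*(-18*r - 10) - 9*r^2 + 22*r + 15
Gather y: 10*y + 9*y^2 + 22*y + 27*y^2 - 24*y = 36*y^2 + 8*y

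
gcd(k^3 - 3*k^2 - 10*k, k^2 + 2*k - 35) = k - 5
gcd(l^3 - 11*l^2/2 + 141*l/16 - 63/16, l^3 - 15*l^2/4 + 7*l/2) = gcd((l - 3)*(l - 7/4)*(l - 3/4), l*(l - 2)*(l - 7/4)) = l - 7/4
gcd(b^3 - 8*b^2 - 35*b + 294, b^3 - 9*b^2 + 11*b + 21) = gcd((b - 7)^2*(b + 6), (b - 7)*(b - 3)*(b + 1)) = b - 7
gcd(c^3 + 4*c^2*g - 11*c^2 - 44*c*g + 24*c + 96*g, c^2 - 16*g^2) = c + 4*g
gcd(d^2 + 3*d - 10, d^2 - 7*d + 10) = d - 2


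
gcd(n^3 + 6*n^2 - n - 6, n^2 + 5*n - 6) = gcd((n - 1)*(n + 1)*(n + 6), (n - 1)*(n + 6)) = n^2 + 5*n - 6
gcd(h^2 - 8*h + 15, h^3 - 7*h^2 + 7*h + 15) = h^2 - 8*h + 15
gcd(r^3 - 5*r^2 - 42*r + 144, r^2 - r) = 1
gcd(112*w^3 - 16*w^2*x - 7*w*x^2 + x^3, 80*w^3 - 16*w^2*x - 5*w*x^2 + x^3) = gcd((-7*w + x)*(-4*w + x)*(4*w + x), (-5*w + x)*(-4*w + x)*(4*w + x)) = -16*w^2 + x^2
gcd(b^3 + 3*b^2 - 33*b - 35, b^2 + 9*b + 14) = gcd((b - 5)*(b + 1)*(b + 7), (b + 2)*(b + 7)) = b + 7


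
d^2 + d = d*(d + 1)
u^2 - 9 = (u - 3)*(u + 3)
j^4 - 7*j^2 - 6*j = j*(j - 3)*(j + 1)*(j + 2)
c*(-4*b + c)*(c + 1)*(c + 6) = -4*b*c^3 - 28*b*c^2 - 24*b*c + c^4 + 7*c^3 + 6*c^2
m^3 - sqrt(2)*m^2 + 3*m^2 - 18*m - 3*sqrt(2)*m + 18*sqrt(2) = (m - 3)*(m + 6)*(m - sqrt(2))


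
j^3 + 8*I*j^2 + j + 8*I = (j - I)*(j + I)*(j + 8*I)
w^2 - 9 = (w - 3)*(w + 3)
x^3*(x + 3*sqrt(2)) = x^4 + 3*sqrt(2)*x^3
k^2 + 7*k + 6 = (k + 1)*(k + 6)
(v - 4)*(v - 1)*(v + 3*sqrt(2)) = v^3 - 5*v^2 + 3*sqrt(2)*v^2 - 15*sqrt(2)*v + 4*v + 12*sqrt(2)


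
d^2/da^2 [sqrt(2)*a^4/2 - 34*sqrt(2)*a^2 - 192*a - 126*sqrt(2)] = sqrt(2)*(6*a^2 - 68)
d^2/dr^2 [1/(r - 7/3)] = 54/(3*r - 7)^3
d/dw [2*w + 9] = 2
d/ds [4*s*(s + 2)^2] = 4*(s + 2)*(3*s + 2)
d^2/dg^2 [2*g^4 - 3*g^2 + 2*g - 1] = 24*g^2 - 6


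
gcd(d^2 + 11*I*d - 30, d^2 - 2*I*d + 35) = d + 5*I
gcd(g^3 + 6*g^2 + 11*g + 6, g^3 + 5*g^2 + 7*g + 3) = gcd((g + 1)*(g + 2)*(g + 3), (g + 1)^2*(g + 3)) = g^2 + 4*g + 3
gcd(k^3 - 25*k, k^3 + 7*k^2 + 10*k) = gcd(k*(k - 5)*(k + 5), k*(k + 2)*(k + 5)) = k^2 + 5*k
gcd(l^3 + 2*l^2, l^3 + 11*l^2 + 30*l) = l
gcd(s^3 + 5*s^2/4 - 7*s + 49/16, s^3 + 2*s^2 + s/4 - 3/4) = s - 1/2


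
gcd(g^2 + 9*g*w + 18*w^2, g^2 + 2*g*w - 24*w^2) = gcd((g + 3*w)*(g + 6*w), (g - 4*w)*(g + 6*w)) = g + 6*w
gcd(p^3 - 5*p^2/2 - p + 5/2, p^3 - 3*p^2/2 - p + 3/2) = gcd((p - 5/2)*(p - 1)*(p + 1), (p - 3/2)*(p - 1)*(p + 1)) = p^2 - 1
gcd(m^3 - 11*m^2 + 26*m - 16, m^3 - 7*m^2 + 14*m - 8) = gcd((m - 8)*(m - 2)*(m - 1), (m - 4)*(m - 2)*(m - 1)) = m^2 - 3*m + 2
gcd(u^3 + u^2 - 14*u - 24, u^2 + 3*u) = u + 3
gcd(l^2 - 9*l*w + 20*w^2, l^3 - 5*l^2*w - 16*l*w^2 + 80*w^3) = l^2 - 9*l*w + 20*w^2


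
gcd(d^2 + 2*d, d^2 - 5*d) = d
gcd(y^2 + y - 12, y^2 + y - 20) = 1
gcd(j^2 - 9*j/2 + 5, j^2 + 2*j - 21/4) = 1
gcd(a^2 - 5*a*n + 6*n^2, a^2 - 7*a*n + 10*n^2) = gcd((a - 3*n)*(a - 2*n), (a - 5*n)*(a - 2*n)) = a - 2*n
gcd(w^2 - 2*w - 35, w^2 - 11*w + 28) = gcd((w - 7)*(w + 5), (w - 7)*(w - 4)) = w - 7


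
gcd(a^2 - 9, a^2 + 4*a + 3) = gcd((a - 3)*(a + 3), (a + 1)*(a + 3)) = a + 3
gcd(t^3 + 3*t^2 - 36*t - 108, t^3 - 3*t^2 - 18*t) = t^2 - 3*t - 18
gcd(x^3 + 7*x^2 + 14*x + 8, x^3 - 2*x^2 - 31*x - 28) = x^2 + 5*x + 4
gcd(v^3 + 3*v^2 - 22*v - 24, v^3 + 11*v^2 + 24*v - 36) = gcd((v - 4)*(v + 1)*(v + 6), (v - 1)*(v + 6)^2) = v + 6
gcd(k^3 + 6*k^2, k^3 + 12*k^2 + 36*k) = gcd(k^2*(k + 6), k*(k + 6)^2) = k^2 + 6*k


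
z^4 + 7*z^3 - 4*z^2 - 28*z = z*(z - 2)*(z + 2)*(z + 7)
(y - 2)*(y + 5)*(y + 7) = y^3 + 10*y^2 + 11*y - 70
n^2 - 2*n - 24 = (n - 6)*(n + 4)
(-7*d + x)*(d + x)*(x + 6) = -7*d^2*x - 42*d^2 - 6*d*x^2 - 36*d*x + x^3 + 6*x^2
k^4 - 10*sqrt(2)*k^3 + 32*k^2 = k^2*(k - 8*sqrt(2))*(k - 2*sqrt(2))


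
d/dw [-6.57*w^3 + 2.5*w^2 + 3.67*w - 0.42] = -19.71*w^2 + 5.0*w + 3.67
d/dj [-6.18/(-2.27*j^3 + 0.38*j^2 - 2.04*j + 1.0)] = (-42.0858*j^2 + 4.6968*j - 12.6072)/(2.27*j^3 - 0.38*j^2 + 2.04*j - 1.0)^2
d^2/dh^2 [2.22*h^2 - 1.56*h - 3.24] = 4.44000000000000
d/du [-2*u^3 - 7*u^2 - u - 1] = -6*u^2 - 14*u - 1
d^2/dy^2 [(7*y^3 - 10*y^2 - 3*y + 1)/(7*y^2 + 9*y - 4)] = 2*(1246*y^3 - 1449*y^2 + 273*y - 159)/(343*y^6 + 1323*y^5 + 1113*y^4 - 783*y^3 - 636*y^2 + 432*y - 64)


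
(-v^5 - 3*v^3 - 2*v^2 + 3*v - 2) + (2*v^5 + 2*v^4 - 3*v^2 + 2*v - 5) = v^5 + 2*v^4 - 3*v^3 - 5*v^2 + 5*v - 7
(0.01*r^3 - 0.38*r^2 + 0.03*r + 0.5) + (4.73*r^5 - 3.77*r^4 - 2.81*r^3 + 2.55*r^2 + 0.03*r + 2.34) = 4.73*r^5 - 3.77*r^4 - 2.8*r^3 + 2.17*r^2 + 0.06*r + 2.84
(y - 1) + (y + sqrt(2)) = 2*y - 1 + sqrt(2)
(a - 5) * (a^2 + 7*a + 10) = a^3 + 2*a^2 - 25*a - 50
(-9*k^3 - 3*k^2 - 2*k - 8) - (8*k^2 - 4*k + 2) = -9*k^3 - 11*k^2 + 2*k - 10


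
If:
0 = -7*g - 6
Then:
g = -6/7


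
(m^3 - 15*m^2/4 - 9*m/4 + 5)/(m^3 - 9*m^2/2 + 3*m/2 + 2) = (4*m + 5)/(2*(2*m + 1))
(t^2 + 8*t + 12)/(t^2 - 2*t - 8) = (t + 6)/(t - 4)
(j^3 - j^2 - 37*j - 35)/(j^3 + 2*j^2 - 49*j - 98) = (j^2 + 6*j + 5)/(j^2 + 9*j + 14)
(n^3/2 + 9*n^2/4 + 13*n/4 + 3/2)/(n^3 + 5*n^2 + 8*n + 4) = (2*n + 3)/(4*(n + 2))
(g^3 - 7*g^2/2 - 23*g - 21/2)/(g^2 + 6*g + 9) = (2*g^2 - 13*g - 7)/(2*(g + 3))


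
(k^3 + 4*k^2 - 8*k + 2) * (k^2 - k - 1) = k^5 + 3*k^4 - 13*k^3 + 6*k^2 + 6*k - 2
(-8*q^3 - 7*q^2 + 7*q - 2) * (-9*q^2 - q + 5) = 72*q^5 + 71*q^4 - 96*q^3 - 24*q^2 + 37*q - 10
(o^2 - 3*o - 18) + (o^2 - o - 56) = 2*o^2 - 4*o - 74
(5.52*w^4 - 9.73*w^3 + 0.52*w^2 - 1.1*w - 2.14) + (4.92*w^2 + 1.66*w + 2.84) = 5.52*w^4 - 9.73*w^3 + 5.44*w^2 + 0.56*w + 0.7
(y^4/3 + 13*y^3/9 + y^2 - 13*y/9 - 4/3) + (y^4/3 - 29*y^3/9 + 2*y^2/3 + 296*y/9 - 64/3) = 2*y^4/3 - 16*y^3/9 + 5*y^2/3 + 283*y/9 - 68/3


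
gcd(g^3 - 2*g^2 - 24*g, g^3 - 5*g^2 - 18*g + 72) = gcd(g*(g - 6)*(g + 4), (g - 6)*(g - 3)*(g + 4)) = g^2 - 2*g - 24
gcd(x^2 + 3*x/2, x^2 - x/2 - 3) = x + 3/2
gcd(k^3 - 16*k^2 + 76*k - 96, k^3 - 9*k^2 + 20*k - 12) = k^2 - 8*k + 12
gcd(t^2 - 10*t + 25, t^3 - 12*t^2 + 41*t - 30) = t - 5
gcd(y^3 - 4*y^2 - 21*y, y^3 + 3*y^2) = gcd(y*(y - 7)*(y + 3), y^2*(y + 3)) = y^2 + 3*y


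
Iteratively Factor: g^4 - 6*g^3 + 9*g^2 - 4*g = (g - 4)*(g^3 - 2*g^2 + g) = (g - 4)*(g - 1)*(g^2 - g) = (g - 4)*(g - 1)^2*(g)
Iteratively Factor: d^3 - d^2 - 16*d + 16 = (d - 4)*(d^2 + 3*d - 4) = (d - 4)*(d - 1)*(d + 4)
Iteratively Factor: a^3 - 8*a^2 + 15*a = (a)*(a^2 - 8*a + 15) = a*(a - 3)*(a - 5)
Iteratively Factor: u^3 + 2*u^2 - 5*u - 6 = (u + 1)*(u^2 + u - 6) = (u + 1)*(u + 3)*(u - 2)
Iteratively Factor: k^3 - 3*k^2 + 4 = (k + 1)*(k^2 - 4*k + 4) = (k - 2)*(k + 1)*(k - 2)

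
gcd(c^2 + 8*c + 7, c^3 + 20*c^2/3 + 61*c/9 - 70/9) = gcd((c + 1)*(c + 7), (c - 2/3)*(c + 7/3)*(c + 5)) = 1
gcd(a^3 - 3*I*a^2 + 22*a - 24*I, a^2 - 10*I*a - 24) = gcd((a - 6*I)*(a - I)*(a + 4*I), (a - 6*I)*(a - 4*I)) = a - 6*I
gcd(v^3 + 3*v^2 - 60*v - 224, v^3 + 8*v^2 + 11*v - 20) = v + 4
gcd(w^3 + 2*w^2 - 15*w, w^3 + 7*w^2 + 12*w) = w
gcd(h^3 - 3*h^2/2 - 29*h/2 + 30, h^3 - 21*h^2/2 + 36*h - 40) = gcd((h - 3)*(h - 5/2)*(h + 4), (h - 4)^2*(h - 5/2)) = h - 5/2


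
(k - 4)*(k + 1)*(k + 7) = k^3 + 4*k^2 - 25*k - 28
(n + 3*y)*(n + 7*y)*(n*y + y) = n^3*y + 10*n^2*y^2 + n^2*y + 21*n*y^3 + 10*n*y^2 + 21*y^3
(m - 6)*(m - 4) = m^2 - 10*m + 24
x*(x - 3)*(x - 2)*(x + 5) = x^4 - 19*x^2 + 30*x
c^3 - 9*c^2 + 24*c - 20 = (c - 5)*(c - 2)^2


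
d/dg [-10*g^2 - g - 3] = -20*g - 1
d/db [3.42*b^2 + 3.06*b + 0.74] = 6.84*b + 3.06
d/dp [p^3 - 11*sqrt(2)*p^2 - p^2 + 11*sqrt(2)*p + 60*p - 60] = 3*p^2 - 22*sqrt(2)*p - 2*p + 11*sqrt(2) + 60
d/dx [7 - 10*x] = -10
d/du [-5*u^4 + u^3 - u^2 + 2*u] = -20*u^3 + 3*u^2 - 2*u + 2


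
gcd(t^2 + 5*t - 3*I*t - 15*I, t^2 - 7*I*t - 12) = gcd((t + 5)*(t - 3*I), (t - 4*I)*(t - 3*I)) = t - 3*I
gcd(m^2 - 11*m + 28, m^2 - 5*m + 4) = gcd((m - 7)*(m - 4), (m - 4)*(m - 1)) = m - 4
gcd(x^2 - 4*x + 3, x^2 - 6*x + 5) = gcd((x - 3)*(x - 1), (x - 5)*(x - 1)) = x - 1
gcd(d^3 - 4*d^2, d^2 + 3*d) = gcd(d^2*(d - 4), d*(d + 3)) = d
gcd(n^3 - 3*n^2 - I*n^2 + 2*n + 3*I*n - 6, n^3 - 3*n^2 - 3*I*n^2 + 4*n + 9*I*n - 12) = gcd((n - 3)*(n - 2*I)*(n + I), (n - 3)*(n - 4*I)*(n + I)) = n^2 + n*(-3 + I) - 3*I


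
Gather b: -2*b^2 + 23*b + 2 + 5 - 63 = -2*b^2 + 23*b - 56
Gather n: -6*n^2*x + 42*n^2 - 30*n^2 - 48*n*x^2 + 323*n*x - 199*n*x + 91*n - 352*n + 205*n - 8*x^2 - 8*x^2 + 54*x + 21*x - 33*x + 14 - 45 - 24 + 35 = n^2*(12 - 6*x) + n*(-48*x^2 + 124*x - 56) - 16*x^2 + 42*x - 20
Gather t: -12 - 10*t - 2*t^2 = -2*t^2 - 10*t - 12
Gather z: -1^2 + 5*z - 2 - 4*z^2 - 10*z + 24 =-4*z^2 - 5*z + 21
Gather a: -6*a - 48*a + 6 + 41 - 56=-54*a - 9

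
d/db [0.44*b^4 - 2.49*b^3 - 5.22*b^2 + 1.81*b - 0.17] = 1.76*b^3 - 7.47*b^2 - 10.44*b + 1.81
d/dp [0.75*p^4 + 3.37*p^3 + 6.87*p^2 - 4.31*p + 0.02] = 3.0*p^3 + 10.11*p^2 + 13.74*p - 4.31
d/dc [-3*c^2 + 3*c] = 3 - 6*c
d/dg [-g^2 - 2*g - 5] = -2*g - 2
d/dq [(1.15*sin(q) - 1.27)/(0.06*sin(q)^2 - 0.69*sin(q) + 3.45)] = 0.0840159630329763*(-0.069*sin(q)^2 + 0.1524*sin(q) + 3.0912)*cos(q)/(0.0173913043478261*sin(q)^2 - 0.2*sin(q) + 1.0)^2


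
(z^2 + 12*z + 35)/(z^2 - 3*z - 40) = (z + 7)/(z - 8)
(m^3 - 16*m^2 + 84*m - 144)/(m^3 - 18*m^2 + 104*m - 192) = (m - 6)/(m - 8)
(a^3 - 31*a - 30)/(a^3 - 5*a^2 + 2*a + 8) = (a^2 - a - 30)/(a^2 - 6*a + 8)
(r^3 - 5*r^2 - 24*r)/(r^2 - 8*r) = r + 3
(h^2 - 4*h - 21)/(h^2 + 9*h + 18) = (h - 7)/(h + 6)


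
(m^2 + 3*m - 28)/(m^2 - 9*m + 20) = (m + 7)/(m - 5)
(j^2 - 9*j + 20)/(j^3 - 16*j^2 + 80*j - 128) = (j - 5)/(j^2 - 12*j + 32)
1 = 1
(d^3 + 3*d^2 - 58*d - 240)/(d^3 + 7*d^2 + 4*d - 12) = (d^2 - 3*d - 40)/(d^2 + d - 2)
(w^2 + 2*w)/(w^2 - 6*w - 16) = w/(w - 8)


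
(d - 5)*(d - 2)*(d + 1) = d^3 - 6*d^2 + 3*d + 10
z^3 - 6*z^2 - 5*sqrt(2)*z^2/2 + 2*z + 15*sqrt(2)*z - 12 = (z - 6)*(z - 2*sqrt(2))*(z - sqrt(2)/2)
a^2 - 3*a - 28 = (a - 7)*(a + 4)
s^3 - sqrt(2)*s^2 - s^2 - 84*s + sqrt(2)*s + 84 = (s - 1)*(s - 7*sqrt(2))*(s + 6*sqrt(2))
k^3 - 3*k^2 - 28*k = k*(k - 7)*(k + 4)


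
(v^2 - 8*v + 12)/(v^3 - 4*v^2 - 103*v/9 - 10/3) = 9*(v - 2)/(9*v^2 + 18*v + 5)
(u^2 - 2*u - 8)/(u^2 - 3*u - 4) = (u + 2)/(u + 1)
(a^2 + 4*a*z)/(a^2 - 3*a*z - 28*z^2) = a/(a - 7*z)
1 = 1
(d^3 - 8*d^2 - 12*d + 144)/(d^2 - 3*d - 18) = (d^2 - 2*d - 24)/(d + 3)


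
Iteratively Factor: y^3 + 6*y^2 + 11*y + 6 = (y + 1)*(y^2 + 5*y + 6) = (y + 1)*(y + 2)*(y + 3)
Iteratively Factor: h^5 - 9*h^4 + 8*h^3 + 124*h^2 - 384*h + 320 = (h - 4)*(h^4 - 5*h^3 - 12*h^2 + 76*h - 80) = (h - 4)*(h + 4)*(h^3 - 9*h^2 + 24*h - 20) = (h - 5)*(h - 4)*(h + 4)*(h^2 - 4*h + 4) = (h - 5)*(h - 4)*(h - 2)*(h + 4)*(h - 2)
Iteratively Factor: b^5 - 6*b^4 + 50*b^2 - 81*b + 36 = (b - 4)*(b^4 - 2*b^3 - 8*b^2 + 18*b - 9) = (b - 4)*(b + 3)*(b^3 - 5*b^2 + 7*b - 3) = (b - 4)*(b - 1)*(b + 3)*(b^2 - 4*b + 3) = (b - 4)*(b - 3)*(b - 1)*(b + 3)*(b - 1)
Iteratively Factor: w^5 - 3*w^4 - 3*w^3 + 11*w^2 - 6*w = (w + 2)*(w^4 - 5*w^3 + 7*w^2 - 3*w) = (w - 1)*(w + 2)*(w^3 - 4*w^2 + 3*w) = w*(w - 1)*(w + 2)*(w^2 - 4*w + 3) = w*(w - 1)^2*(w + 2)*(w - 3)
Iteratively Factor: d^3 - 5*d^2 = (d - 5)*(d^2) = d*(d - 5)*(d)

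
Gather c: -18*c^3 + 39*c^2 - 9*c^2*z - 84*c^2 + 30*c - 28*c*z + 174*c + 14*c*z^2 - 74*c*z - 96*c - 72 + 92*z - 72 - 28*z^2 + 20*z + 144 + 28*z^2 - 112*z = -18*c^3 + c^2*(-9*z - 45) + c*(14*z^2 - 102*z + 108)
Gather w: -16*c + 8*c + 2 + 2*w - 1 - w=-8*c + w + 1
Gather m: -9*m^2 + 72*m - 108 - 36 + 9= -9*m^2 + 72*m - 135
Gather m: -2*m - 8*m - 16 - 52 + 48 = -10*m - 20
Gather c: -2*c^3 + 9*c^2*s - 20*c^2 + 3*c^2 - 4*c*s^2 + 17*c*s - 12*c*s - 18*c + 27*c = -2*c^3 + c^2*(9*s - 17) + c*(-4*s^2 + 5*s + 9)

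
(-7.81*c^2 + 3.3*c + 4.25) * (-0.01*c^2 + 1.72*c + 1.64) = 0.0781*c^4 - 13.4662*c^3 - 7.1749*c^2 + 12.722*c + 6.97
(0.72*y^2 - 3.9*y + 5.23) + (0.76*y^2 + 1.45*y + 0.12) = 1.48*y^2 - 2.45*y + 5.35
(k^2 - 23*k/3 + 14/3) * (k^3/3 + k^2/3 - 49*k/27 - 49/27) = k^5/3 - 20*k^4/9 - 76*k^3/27 + 1106*k^2/81 + 49*k/9 - 686/81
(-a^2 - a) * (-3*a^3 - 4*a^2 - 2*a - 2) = 3*a^5 + 7*a^4 + 6*a^3 + 4*a^2 + 2*a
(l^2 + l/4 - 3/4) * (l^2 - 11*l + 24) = l^4 - 43*l^3/4 + 41*l^2/2 + 57*l/4 - 18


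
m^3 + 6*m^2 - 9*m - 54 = (m - 3)*(m + 3)*(m + 6)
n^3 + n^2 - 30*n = n*(n - 5)*(n + 6)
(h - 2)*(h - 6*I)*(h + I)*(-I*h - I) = -I*h^4 - 5*h^3 + I*h^3 + 5*h^2 - 4*I*h^2 + 10*h + 6*I*h + 12*I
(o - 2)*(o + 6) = o^2 + 4*o - 12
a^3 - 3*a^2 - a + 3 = (a - 3)*(a - 1)*(a + 1)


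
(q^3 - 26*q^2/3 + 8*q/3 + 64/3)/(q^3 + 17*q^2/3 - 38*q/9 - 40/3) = 3*(q^2 - 10*q + 16)/(3*q^2 + 13*q - 30)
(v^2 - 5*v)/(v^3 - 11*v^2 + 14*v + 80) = v/(v^2 - 6*v - 16)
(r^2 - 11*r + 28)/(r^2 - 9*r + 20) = (r - 7)/(r - 5)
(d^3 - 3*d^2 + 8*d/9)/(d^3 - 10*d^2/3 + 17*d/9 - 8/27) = 3*d/(3*d - 1)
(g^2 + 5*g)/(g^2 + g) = (g + 5)/(g + 1)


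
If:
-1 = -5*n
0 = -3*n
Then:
No Solution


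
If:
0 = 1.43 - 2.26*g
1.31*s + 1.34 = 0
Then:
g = 0.63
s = -1.02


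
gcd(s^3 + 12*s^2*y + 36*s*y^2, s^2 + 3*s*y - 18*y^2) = s + 6*y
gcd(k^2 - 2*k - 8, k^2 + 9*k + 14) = k + 2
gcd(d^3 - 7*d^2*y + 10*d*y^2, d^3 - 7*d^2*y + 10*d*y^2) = d^3 - 7*d^2*y + 10*d*y^2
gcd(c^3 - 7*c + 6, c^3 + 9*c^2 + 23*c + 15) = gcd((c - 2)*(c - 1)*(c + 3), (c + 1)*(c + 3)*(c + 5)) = c + 3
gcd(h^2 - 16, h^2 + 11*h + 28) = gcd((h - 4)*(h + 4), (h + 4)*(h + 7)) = h + 4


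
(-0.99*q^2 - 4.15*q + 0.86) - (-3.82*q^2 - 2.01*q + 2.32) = 2.83*q^2 - 2.14*q - 1.46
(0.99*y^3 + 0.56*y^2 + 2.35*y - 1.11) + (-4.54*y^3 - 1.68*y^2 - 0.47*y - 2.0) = -3.55*y^3 - 1.12*y^2 + 1.88*y - 3.11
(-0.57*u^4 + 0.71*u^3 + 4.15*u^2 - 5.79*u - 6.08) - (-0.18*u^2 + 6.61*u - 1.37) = -0.57*u^4 + 0.71*u^3 + 4.33*u^2 - 12.4*u - 4.71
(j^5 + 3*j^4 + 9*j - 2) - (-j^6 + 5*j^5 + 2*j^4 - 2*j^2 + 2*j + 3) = j^6 - 4*j^5 + j^4 + 2*j^2 + 7*j - 5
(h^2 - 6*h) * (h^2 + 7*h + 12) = h^4 + h^3 - 30*h^2 - 72*h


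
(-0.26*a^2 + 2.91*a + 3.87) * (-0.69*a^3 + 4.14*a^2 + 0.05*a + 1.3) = 0.1794*a^5 - 3.0843*a^4 + 9.3641*a^3 + 15.8293*a^2 + 3.9765*a + 5.031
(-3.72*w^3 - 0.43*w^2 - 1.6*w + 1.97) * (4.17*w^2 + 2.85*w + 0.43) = -15.5124*w^5 - 12.3951*w^4 - 9.4971*w^3 + 3.47*w^2 + 4.9265*w + 0.8471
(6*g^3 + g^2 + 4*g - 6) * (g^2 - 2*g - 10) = 6*g^5 - 11*g^4 - 58*g^3 - 24*g^2 - 28*g + 60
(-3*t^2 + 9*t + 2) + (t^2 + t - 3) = -2*t^2 + 10*t - 1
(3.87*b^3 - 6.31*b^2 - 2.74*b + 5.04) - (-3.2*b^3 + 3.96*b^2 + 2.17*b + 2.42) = 7.07*b^3 - 10.27*b^2 - 4.91*b + 2.62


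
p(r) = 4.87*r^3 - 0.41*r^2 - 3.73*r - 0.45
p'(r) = 14.61*r^2 - 0.82*r - 3.73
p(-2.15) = -42.73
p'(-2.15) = 65.57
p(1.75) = 17.87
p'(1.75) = 39.58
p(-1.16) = -4.28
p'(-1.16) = 16.88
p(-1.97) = -31.93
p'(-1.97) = 54.59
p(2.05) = 32.14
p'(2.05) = 55.99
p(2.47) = 61.22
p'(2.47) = 83.38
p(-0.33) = 0.56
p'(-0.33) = -1.87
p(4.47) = 409.65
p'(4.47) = 284.53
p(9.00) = 3483.00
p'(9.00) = 1172.30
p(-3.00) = -124.44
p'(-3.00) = 130.22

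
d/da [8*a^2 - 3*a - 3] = 16*a - 3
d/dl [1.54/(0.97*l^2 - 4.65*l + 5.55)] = (7.161 - 2.9876*l)/(0.97*l^2 - 4.65*l + 5.55)^2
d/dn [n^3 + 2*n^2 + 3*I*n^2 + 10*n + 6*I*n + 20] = 3*n^2 + n*(4 + 6*I) + 10 + 6*I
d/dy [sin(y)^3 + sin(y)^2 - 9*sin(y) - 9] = (3*sin(y)^2 + 2*sin(y) - 9)*cos(y)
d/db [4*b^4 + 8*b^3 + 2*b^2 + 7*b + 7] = 16*b^3 + 24*b^2 + 4*b + 7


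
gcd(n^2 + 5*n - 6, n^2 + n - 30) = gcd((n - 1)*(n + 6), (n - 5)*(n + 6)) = n + 6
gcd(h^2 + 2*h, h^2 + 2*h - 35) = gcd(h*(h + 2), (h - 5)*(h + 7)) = 1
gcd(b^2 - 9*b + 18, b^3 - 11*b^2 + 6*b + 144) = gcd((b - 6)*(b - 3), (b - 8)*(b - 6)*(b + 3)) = b - 6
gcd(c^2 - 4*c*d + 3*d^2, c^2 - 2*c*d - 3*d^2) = c - 3*d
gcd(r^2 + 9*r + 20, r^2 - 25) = r + 5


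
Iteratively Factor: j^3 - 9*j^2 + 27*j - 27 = (j - 3)*(j^2 - 6*j + 9) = (j - 3)^2*(j - 3)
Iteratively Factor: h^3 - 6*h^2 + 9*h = (h - 3)*(h^2 - 3*h) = h*(h - 3)*(h - 3)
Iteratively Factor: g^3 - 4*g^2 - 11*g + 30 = (g - 2)*(g^2 - 2*g - 15) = (g - 5)*(g - 2)*(g + 3)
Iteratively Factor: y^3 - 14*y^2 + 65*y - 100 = (y - 4)*(y^2 - 10*y + 25) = (y - 5)*(y - 4)*(y - 5)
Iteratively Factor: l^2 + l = (l)*(l + 1)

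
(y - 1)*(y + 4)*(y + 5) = y^3 + 8*y^2 + 11*y - 20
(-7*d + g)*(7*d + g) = -49*d^2 + g^2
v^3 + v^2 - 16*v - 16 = (v - 4)*(v + 1)*(v + 4)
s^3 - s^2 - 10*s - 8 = (s - 4)*(s + 1)*(s + 2)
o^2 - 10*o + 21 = (o - 7)*(o - 3)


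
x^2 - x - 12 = (x - 4)*(x + 3)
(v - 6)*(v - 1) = v^2 - 7*v + 6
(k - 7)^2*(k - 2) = k^3 - 16*k^2 + 77*k - 98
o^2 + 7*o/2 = o*(o + 7/2)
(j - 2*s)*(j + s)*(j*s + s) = j^3*s - j^2*s^2 + j^2*s - 2*j*s^3 - j*s^2 - 2*s^3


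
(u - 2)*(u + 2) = u^2 - 4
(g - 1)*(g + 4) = g^2 + 3*g - 4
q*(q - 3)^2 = q^3 - 6*q^2 + 9*q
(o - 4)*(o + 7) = o^2 + 3*o - 28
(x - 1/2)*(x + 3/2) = x^2 + x - 3/4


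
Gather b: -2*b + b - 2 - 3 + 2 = -b - 3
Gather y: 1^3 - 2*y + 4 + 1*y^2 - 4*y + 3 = y^2 - 6*y + 8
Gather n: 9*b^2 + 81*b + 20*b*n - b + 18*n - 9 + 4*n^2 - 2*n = 9*b^2 + 80*b + 4*n^2 + n*(20*b + 16) - 9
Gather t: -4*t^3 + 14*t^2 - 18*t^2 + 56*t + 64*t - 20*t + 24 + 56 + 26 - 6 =-4*t^3 - 4*t^2 + 100*t + 100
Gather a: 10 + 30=40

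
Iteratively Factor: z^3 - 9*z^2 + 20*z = (z)*(z^2 - 9*z + 20) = z*(z - 4)*(z - 5)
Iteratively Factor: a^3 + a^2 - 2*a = (a)*(a^2 + a - 2) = a*(a - 1)*(a + 2)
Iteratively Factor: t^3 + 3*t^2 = (t)*(t^2 + 3*t) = t*(t + 3)*(t)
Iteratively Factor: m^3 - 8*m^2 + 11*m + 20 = (m - 4)*(m^2 - 4*m - 5) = (m - 4)*(m + 1)*(m - 5)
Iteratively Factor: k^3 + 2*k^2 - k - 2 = (k + 2)*(k^2 - 1) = (k + 1)*(k + 2)*(k - 1)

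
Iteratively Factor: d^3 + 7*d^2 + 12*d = (d + 3)*(d^2 + 4*d) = d*(d + 3)*(d + 4)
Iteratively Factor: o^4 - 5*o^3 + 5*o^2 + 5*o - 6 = (o + 1)*(o^3 - 6*o^2 + 11*o - 6) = (o - 2)*(o + 1)*(o^2 - 4*o + 3) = (o - 2)*(o - 1)*(o + 1)*(o - 3)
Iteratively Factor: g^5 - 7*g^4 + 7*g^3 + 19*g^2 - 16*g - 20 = (g - 2)*(g^4 - 5*g^3 - 3*g^2 + 13*g + 10) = (g - 2)*(g + 1)*(g^3 - 6*g^2 + 3*g + 10) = (g - 2)^2*(g + 1)*(g^2 - 4*g - 5) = (g - 2)^2*(g + 1)^2*(g - 5)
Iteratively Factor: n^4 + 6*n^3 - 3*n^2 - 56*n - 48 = (n + 4)*(n^3 + 2*n^2 - 11*n - 12) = (n + 1)*(n + 4)*(n^2 + n - 12) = (n - 3)*(n + 1)*(n + 4)*(n + 4)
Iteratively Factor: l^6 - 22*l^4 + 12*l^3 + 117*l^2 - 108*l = (l + 4)*(l^5 - 4*l^4 - 6*l^3 + 36*l^2 - 27*l) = l*(l + 4)*(l^4 - 4*l^3 - 6*l^2 + 36*l - 27) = l*(l - 3)*(l + 4)*(l^3 - l^2 - 9*l + 9) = l*(l - 3)*(l + 3)*(l + 4)*(l^2 - 4*l + 3) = l*(l - 3)*(l - 1)*(l + 3)*(l + 4)*(l - 3)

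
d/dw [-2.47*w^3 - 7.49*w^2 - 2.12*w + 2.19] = -7.41*w^2 - 14.98*w - 2.12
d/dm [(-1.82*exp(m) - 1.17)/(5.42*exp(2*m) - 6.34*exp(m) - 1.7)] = (9.8644*exp(2*m) + 12.6828*exp(m) - 4.3238)*exp(m)/(29.3764*exp(4*m) - 68.7256*exp(3*m) + 21.7676*exp(2*m) + 21.556*exp(m) + 2.89)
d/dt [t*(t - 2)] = 2*t - 2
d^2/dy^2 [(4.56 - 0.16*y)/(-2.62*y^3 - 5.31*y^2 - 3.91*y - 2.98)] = (6.589824*y^5 - 362.264256*y^4 - 1009.289504*y^3 - 1066.7172*y^2 - 369.625968*y + 1.15700799999999)/(17.984728*y^9 + 109.349892*y^8 + 302.140758*y^7 + 537.469239*y^6 + 699.654855*y^5 + 678.778863*y^4 + 500.802763*y^3 + 278.140386*y^2 + 104.167092*y + 26.463592)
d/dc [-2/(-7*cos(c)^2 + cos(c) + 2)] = 2*(14*cos(c) - 1)*sin(c)/(-7*cos(c)^2 + cos(c) + 2)^2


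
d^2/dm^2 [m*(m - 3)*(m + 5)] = 6*m + 4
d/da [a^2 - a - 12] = 2*a - 1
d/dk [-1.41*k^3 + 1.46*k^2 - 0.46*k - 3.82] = -4.23*k^2 + 2.92*k - 0.46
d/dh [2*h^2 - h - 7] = 4*h - 1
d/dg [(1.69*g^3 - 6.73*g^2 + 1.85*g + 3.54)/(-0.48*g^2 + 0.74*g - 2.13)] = (-0.8112*g^4 + 2.5012*g^3 - 14.8913*g^2 + 32.0682*g - 6.5601)/(0.2304*g^4 - 0.7104*g^3 + 2.5924*g^2 - 3.1524*g + 4.5369)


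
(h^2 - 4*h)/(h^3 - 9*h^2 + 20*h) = 1/(h - 5)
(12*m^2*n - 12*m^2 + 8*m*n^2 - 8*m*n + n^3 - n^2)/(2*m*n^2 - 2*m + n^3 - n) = (6*m + n)/(n + 1)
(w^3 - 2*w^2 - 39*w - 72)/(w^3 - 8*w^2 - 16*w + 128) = (w^2 + 6*w + 9)/(w^2 - 16)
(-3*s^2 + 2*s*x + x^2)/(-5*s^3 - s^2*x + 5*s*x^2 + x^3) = (3*s + x)/(5*s^2 + 6*s*x + x^2)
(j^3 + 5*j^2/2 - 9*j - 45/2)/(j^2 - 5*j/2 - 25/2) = (j^2 - 9)/(j - 5)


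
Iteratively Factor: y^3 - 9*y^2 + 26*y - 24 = (y - 4)*(y^2 - 5*y + 6) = (y - 4)*(y - 2)*(y - 3)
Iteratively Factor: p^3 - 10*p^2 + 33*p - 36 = (p - 4)*(p^2 - 6*p + 9) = (p - 4)*(p - 3)*(p - 3)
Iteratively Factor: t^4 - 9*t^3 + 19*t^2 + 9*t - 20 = (t + 1)*(t^3 - 10*t^2 + 29*t - 20) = (t - 5)*(t + 1)*(t^2 - 5*t + 4) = (t - 5)*(t - 1)*(t + 1)*(t - 4)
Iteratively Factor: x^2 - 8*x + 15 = (x - 3)*(x - 5)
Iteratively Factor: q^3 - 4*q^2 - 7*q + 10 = (q - 1)*(q^2 - 3*q - 10) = (q - 5)*(q - 1)*(q + 2)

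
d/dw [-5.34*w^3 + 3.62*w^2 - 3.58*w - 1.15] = -16.02*w^2 + 7.24*w - 3.58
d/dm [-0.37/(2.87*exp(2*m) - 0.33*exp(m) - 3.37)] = (2.1238*exp(m) - 0.1221)*exp(m)/(-2.87*exp(2*m) + 0.33*exp(m) + 3.37)^2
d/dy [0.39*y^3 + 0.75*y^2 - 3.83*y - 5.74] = 1.17*y^2 + 1.5*y - 3.83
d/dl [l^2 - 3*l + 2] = 2*l - 3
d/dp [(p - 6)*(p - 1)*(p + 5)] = 3*p^2 - 4*p - 29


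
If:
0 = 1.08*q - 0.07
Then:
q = 0.06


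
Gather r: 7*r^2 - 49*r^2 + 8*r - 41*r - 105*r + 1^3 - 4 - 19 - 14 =-42*r^2 - 138*r - 36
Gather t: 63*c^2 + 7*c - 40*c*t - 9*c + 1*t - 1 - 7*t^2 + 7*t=63*c^2 - 2*c - 7*t^2 + t*(8 - 40*c) - 1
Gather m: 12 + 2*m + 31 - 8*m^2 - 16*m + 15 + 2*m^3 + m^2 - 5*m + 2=2*m^3 - 7*m^2 - 19*m + 60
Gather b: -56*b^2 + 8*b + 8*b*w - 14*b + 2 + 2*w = -56*b^2 + b*(8*w - 6) + 2*w + 2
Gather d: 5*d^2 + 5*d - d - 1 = 5*d^2 + 4*d - 1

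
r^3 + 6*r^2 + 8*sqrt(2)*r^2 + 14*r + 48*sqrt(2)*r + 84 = (r + 6)*(r + sqrt(2))*(r + 7*sqrt(2))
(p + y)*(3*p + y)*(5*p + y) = 15*p^3 + 23*p^2*y + 9*p*y^2 + y^3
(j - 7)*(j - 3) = j^2 - 10*j + 21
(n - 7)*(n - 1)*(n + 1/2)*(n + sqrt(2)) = n^4 - 15*n^3/2 + sqrt(2)*n^3 - 15*sqrt(2)*n^2/2 + 3*n^2 + 7*n/2 + 3*sqrt(2)*n + 7*sqrt(2)/2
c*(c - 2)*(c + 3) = c^3 + c^2 - 6*c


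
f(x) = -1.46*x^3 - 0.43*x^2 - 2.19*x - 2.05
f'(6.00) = -165.03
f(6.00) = -346.03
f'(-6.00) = -154.71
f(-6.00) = 310.97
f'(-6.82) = -200.05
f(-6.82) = 456.02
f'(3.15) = -48.36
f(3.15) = -58.85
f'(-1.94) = -17.01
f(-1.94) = 11.24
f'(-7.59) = -247.99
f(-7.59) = 628.18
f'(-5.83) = -146.05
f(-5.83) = 285.41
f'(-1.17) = -7.18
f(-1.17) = 2.26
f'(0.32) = -2.91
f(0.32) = -2.84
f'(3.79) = -68.36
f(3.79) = -96.01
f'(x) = -4.38*x^2 - 0.86*x - 2.19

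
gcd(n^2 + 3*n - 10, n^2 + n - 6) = n - 2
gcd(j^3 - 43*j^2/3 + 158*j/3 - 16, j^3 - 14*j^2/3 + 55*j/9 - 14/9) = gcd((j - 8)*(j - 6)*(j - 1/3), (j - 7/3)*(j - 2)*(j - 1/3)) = j - 1/3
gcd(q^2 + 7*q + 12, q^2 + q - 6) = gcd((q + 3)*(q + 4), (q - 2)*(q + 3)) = q + 3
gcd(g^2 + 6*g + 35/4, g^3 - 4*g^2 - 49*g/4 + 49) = g + 7/2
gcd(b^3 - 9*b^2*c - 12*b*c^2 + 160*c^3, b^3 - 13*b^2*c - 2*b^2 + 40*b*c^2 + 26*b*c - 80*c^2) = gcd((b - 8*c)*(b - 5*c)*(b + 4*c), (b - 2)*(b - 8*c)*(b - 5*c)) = b^2 - 13*b*c + 40*c^2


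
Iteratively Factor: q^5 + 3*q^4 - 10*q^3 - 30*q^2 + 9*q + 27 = (q + 3)*(q^4 - 10*q^2 + 9) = (q - 3)*(q + 3)*(q^3 + 3*q^2 - q - 3) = (q - 3)*(q + 1)*(q + 3)*(q^2 + 2*q - 3) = (q - 3)*(q - 1)*(q + 1)*(q + 3)*(q + 3)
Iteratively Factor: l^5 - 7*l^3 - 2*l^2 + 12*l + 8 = (l - 2)*(l^4 + 2*l^3 - 3*l^2 - 8*l - 4) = (l - 2)*(l + 2)*(l^3 - 3*l - 2) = (l - 2)*(l + 1)*(l + 2)*(l^2 - l - 2) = (l - 2)^2*(l + 1)*(l + 2)*(l + 1)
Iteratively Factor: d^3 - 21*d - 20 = (d + 1)*(d^2 - d - 20) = (d - 5)*(d + 1)*(d + 4)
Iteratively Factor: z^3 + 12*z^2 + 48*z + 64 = (z + 4)*(z^2 + 8*z + 16) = (z + 4)^2*(z + 4)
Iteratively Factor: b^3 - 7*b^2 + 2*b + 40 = (b - 5)*(b^2 - 2*b - 8) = (b - 5)*(b + 2)*(b - 4)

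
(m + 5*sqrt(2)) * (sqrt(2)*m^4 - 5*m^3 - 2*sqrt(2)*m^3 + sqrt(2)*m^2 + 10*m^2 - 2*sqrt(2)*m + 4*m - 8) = sqrt(2)*m^5 - 2*sqrt(2)*m^4 + 5*m^4 - 24*sqrt(2)*m^3 - 10*m^3 + 14*m^2 + 48*sqrt(2)*m^2 - 28*m + 20*sqrt(2)*m - 40*sqrt(2)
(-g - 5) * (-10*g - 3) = 10*g^2 + 53*g + 15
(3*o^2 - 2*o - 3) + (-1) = 3*o^2 - 2*o - 4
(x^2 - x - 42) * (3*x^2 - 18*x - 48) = 3*x^4 - 21*x^3 - 156*x^2 + 804*x + 2016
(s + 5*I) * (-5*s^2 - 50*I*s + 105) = -5*s^3 - 75*I*s^2 + 355*s + 525*I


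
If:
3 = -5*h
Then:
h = -3/5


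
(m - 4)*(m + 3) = m^2 - m - 12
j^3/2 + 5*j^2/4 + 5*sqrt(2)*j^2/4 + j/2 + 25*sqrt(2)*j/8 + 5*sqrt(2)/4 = (j/2 + 1)*(j + 1/2)*(j + 5*sqrt(2)/2)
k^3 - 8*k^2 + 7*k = k*(k - 7)*(k - 1)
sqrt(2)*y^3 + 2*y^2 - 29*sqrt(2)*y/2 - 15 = (y - 5*sqrt(2)/2)*(y + 3*sqrt(2))*(sqrt(2)*y + 1)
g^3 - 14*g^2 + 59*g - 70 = (g - 7)*(g - 5)*(g - 2)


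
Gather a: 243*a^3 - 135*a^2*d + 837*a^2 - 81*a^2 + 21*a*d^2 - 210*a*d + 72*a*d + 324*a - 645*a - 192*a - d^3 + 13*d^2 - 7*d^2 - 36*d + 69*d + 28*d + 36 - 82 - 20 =243*a^3 + a^2*(756 - 135*d) + a*(21*d^2 - 138*d - 513) - d^3 + 6*d^2 + 61*d - 66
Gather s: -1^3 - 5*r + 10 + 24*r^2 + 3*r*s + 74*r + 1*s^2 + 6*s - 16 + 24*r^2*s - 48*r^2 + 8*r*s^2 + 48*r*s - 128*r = -24*r^2 - 59*r + s^2*(8*r + 1) + s*(24*r^2 + 51*r + 6) - 7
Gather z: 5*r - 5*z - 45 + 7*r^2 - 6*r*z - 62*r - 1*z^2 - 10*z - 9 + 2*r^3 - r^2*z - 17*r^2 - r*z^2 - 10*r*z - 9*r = 2*r^3 - 10*r^2 - 66*r + z^2*(-r - 1) + z*(-r^2 - 16*r - 15) - 54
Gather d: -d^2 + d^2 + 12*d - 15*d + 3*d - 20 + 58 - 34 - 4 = 0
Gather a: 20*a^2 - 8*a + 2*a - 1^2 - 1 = 20*a^2 - 6*a - 2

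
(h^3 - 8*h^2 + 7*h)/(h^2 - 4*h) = (h^2 - 8*h + 7)/(h - 4)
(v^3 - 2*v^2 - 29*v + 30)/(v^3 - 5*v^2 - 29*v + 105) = (v^2 - 7*v + 6)/(v^2 - 10*v + 21)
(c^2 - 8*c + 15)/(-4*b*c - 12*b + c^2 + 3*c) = (-c^2 + 8*c - 15)/(4*b*c + 12*b - c^2 - 3*c)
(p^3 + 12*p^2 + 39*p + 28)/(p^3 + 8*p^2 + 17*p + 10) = (p^2 + 11*p + 28)/(p^2 + 7*p + 10)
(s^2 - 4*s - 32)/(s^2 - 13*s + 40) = (s + 4)/(s - 5)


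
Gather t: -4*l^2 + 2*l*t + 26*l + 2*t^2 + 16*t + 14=-4*l^2 + 26*l + 2*t^2 + t*(2*l + 16) + 14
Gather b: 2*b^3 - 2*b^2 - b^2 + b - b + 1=2*b^3 - 3*b^2 + 1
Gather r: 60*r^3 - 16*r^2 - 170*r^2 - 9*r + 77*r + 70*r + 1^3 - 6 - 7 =60*r^3 - 186*r^2 + 138*r - 12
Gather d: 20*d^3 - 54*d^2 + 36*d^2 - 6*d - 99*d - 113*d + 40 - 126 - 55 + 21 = 20*d^3 - 18*d^2 - 218*d - 120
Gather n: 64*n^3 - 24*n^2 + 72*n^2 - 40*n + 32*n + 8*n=64*n^3 + 48*n^2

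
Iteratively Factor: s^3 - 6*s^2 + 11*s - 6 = (s - 3)*(s^2 - 3*s + 2) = (s - 3)*(s - 1)*(s - 2)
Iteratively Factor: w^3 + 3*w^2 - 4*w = (w - 1)*(w^2 + 4*w) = w*(w - 1)*(w + 4)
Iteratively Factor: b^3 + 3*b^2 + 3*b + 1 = (b + 1)*(b^2 + 2*b + 1) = (b + 1)^2*(b + 1)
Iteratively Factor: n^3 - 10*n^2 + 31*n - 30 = (n - 2)*(n^2 - 8*n + 15) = (n - 5)*(n - 2)*(n - 3)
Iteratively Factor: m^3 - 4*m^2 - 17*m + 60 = (m - 3)*(m^2 - m - 20) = (m - 3)*(m + 4)*(m - 5)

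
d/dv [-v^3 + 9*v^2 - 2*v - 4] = -3*v^2 + 18*v - 2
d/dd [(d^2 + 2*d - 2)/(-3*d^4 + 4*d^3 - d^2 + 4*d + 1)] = 2*(3*d^5 + 7*d^4 - 20*d^3 + 15*d^2 - d + 5)/(9*d^8 - 24*d^7 + 22*d^6 - 32*d^5 + 27*d^4 + 14*d^2 + 8*d + 1)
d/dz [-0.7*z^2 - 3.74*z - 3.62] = -1.4*z - 3.74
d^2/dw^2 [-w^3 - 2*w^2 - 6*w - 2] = -6*w - 4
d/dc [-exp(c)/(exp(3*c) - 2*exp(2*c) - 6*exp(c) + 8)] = 2*(exp(3*c) - exp(2*c) - 4)*exp(c)/(exp(6*c) - 4*exp(5*c) - 8*exp(4*c) + 40*exp(3*c) + 4*exp(2*c) - 96*exp(c) + 64)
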